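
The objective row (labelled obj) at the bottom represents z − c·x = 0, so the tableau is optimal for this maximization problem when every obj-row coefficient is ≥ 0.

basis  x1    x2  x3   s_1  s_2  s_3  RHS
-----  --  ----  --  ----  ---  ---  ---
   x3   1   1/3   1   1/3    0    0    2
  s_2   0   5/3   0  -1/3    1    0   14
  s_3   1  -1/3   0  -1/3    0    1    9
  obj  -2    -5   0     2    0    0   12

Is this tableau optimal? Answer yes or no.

The obj-row has a negative entry -5 in column x2, so it is not optimal.

no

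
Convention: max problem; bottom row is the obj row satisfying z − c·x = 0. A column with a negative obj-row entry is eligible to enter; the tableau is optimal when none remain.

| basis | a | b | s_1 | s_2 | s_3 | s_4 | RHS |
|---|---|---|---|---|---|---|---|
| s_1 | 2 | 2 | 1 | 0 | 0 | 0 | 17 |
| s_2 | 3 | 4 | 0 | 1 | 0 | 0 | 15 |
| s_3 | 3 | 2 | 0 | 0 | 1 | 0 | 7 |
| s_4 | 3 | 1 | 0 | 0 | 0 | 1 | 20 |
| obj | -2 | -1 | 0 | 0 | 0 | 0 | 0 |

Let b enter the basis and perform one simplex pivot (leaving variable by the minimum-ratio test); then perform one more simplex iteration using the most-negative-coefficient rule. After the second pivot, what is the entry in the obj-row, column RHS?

Ratio test on column b — row 1: 17/2 = 17/2; row 2: 15/4 = 15/4; row 3: 7/2 = 7/2; row 4: 20/1 = 20. Minimum is 7/2 at row 3 (s_3 leaves); pivot element 2.
Divide row 3 by 2; eliminate column b from the other rows.
Second iteration: most negative obj-row entry is -1/2 in column a, so a enters.
Ratio test on column a — row 1: entry -1 ≤ 0; row 2: entry -3 ≤ 0; row 3: (7/2)/(3/2) = 7/3; row 4: (33/2)/(3/2) = 11. Minimum is 7/3 at row 3 (b leaves); pivot element 3/2.
Divide row 3 by 3/2; eliminate column a from the other rows.
After both pivots, the entry at the obj-row, column RHS is 14/3.

14/3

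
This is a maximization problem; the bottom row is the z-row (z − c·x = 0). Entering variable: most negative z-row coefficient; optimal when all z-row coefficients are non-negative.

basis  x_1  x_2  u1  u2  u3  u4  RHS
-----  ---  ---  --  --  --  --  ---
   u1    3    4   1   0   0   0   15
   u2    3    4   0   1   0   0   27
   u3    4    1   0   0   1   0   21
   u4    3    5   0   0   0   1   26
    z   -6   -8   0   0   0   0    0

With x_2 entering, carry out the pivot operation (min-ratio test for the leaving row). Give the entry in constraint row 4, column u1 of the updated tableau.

-5/4

Ratio test on column x_2 — row 1: 15/4 = 15/4; row 2: 27/4 = 27/4; row 3: 21/1 = 21; row 4: 26/5 = 26/5. Minimum is 15/4 at row 1 (u1 leaves); pivot element 4.
Divide row 1 by 4; eliminate column x_2 from the other rows.
Row 4 update in column u1: 0 − 5·(1/4) = -5/4.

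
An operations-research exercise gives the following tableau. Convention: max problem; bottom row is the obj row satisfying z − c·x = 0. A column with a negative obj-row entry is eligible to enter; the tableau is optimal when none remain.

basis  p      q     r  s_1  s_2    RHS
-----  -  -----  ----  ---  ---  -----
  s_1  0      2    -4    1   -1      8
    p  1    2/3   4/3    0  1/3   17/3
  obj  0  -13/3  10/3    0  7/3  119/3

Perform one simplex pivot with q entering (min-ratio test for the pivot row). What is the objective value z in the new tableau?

Ratio test on column q — row 1: 8/2 = 4; row 2: (17/3)/(2/3) = 17/2. Minimum is 4 at row 1 (s_1 leaves); pivot element 2.
Pivot on row 1; the obj-row RHS becomes 119/3 − (-13/3)·4 = 57.

57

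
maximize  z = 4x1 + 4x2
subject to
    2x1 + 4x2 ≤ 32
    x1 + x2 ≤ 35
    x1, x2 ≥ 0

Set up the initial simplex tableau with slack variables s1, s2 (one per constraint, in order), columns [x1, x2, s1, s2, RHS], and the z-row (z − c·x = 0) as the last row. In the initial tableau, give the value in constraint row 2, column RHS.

The RHS of constraint 2 is b_2 = 35.

35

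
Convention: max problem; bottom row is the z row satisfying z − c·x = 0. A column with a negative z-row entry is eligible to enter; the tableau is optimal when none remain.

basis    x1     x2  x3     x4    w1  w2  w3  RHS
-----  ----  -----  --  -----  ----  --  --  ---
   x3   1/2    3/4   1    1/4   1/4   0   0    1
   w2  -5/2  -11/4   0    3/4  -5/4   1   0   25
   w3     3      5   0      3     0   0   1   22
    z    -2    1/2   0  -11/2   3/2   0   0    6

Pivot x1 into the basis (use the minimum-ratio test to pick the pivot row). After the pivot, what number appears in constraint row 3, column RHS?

Ratio test on column x1 — row 1: 1/(1/2) = 2; row 2: entry -5/2 ≤ 0; row 3: 22/3 = 22/3. Minimum is 2 at row 1 (x3 leaves); pivot element 1/2.
Divide row 1 by 1/2; eliminate column x1 from the other rows.
Row 3 update in column RHS: 22 − 3·2 = 16.

16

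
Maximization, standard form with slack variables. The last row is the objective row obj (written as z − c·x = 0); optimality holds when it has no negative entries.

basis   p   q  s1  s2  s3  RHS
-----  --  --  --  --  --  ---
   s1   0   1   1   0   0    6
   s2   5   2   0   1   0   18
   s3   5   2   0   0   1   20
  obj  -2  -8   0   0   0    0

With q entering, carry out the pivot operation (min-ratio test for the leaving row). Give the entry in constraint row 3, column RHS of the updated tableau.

Ratio test on column q — row 1: 6/1 = 6; row 2: 18/2 = 9; row 3: 20/2 = 10. Minimum is 6 at row 1 (s1 leaves); pivot element 1.
Divide row 1 by 1; eliminate column q from the other rows.
Row 3 update in column RHS: 20 − 2·6 = 8.

8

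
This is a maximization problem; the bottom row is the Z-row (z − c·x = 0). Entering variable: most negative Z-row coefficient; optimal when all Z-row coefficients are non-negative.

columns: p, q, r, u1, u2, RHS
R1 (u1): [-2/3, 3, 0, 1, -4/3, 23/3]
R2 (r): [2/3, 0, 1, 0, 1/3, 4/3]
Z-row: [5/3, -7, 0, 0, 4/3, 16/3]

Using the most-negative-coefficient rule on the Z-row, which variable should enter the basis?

Negative Z-row entries: q: -7.
The most negative is -7 in column q, so q enters.

q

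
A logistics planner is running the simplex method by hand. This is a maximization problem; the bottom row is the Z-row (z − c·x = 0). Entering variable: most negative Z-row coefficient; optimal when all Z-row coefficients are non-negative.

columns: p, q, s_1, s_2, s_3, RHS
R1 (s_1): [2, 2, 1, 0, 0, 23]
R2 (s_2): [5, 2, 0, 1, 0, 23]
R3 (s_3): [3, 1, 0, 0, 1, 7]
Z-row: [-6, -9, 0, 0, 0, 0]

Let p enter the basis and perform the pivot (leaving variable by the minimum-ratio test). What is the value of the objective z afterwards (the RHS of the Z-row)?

Ratio test on column p — row 1: 23/2 = 23/2; row 2: 23/5 = 23/5; row 3: 7/3 = 7/3. Minimum is 7/3 at row 3 (s_3 leaves); pivot element 3.
Pivot on row 3; the Z-row RHS becomes 0 − (-6)·(7/3) = 14.

14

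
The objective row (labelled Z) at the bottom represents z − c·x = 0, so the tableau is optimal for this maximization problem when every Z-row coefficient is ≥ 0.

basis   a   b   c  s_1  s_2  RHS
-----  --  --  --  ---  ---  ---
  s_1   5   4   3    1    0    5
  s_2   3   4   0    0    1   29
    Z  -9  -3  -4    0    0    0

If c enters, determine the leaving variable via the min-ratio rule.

s_1

Column c entries and ratios — s_1: 5/3 = 5/3; s_2: 0 ≤ 0, skip.
Smallest ratio is 5/3 in the row of s_1, so s_1 leaves.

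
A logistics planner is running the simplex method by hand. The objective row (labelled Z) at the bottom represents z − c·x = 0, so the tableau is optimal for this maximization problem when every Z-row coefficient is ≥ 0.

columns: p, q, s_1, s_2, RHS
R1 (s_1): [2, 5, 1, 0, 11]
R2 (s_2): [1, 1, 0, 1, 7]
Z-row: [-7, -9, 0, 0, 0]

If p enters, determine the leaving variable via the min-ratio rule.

Column p entries and ratios — s_1: 11/2 = 11/2; s_2: 7/1 = 7.
Smallest ratio is 11/2 in the row of s_1, so s_1 leaves.

s_1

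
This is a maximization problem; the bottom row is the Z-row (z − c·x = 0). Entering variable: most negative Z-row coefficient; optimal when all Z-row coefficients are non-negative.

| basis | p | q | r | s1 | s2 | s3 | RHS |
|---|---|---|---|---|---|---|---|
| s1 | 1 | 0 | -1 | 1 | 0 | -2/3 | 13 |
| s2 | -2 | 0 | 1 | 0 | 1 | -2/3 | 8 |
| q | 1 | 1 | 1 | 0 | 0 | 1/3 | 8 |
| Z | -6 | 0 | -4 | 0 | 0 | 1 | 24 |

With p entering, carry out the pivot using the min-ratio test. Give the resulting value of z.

Ratio test on column p — row 1: 13/1 = 13; row 2: entry -2 ≤ 0; row 3: 8/1 = 8. Minimum is 8 at row 3 (q leaves); pivot element 1.
Pivot on row 3; the Z-row RHS becomes 24 − (-6)·8 = 72.

72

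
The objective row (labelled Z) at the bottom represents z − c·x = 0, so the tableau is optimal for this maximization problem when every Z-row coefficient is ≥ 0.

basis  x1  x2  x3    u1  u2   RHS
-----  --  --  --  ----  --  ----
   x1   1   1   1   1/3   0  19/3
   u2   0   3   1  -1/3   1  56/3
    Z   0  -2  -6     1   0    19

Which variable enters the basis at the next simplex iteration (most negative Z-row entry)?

Negative Z-row entries: x2: -2, x3: -6.
The most negative is -6 in column x3, so x3 enters.

x3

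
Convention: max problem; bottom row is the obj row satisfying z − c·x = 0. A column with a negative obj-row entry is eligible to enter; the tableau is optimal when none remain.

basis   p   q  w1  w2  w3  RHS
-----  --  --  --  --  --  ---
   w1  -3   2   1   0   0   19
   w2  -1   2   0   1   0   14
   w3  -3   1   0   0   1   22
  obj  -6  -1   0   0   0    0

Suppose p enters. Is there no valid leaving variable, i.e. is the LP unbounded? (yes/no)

yes

Every constraint-row entry in column p is ≤ 0, so increasing p is unbounded.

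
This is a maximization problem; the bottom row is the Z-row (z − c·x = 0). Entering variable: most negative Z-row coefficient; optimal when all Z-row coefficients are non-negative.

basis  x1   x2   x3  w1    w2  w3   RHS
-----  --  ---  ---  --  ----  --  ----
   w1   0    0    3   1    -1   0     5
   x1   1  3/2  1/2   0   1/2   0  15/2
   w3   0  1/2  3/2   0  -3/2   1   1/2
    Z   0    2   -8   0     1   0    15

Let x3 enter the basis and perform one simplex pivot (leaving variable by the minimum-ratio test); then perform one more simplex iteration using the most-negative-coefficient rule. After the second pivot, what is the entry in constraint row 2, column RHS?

Ratio test on column x3 — row 1: 5/3 = 5/3; row 2: (15/2)/(1/2) = 15; row 3: (1/2)/(3/2) = 1/3. Minimum is 1/3 at row 3 (w3 leaves); pivot element 3/2.
Divide row 3 by 3/2; eliminate column x3 from the other rows.
Second iteration: most negative Z-row entry is -7 in column w2, so w2 enters.
Ratio test on column w2 — row 1: 4/2 = 2; row 2: (22/3)/1 = 22/3; row 3: entry -1 ≤ 0. Minimum is 2 at row 1 (w1 leaves); pivot element 2.
Divide row 1 by 2; eliminate column w2 from the other rows.
After both pivots, the entry at constraint row 2, column RHS is 16/3.

16/3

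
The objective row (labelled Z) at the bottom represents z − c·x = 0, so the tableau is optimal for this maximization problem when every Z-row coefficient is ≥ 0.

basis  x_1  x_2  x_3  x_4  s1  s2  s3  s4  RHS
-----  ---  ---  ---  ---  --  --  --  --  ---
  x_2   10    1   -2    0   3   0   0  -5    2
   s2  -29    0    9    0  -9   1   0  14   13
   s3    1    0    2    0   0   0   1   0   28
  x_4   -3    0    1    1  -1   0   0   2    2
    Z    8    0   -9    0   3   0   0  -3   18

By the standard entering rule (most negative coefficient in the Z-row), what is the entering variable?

Negative Z-row entries: x_3: -9, s4: -3.
The most negative is -9 in column x_3, so x_3 enters.

x_3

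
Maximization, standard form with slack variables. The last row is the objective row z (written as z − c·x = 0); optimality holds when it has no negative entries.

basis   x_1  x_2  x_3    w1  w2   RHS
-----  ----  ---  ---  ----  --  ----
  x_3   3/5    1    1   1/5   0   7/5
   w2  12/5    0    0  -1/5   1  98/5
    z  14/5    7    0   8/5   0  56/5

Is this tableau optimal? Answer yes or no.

Every z-row coefficient is ≥ 0, so the tableau is optimal.

yes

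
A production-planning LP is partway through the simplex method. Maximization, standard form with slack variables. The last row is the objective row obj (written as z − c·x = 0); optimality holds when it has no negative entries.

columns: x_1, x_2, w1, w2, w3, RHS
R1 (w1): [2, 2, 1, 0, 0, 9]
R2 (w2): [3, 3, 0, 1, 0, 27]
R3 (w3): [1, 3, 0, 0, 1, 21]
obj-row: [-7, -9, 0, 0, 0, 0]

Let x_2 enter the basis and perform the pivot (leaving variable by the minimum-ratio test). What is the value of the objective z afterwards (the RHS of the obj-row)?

Ratio test on column x_2 — row 1: 9/2 = 9/2; row 2: 27/3 = 9; row 3: 21/3 = 7. Minimum is 9/2 at row 1 (w1 leaves); pivot element 2.
Pivot on row 1; the obj-row RHS becomes 0 − (-9)·(9/2) = 81/2.

81/2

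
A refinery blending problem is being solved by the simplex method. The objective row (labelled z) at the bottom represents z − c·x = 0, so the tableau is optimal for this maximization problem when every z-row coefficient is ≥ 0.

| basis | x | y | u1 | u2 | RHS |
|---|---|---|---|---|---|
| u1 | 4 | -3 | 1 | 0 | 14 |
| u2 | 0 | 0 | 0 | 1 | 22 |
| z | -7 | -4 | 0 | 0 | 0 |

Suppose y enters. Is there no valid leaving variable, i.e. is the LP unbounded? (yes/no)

Every constraint-row entry in column y is ≤ 0, so increasing y is unbounded.

yes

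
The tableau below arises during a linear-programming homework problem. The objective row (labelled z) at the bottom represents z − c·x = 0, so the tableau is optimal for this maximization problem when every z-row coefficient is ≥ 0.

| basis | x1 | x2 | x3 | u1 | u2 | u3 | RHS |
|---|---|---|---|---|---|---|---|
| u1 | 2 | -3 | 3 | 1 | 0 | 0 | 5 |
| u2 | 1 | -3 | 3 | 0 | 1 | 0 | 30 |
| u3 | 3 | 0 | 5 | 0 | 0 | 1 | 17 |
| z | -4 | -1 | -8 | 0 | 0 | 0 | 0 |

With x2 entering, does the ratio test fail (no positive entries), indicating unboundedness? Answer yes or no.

yes

Every constraint-row entry in column x2 is ≤ 0, so increasing x2 is unbounded.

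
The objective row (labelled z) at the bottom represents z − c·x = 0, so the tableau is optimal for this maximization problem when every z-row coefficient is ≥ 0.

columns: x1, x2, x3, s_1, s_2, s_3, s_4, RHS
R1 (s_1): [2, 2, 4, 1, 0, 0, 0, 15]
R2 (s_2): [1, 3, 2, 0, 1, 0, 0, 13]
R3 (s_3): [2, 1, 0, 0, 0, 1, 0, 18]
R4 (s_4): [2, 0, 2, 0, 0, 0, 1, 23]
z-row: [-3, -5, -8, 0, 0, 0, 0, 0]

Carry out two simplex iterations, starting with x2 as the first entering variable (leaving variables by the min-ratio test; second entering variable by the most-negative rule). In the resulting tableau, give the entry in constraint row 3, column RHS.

Ratio test on column x2 — row 1: 15/2 = 15/2; row 2: 13/3 = 13/3; row 3: 18/1 = 18; row 4: entry 0 ≤ 0. Minimum is 13/3 at row 2 (s_2 leaves); pivot element 3.
Divide row 2 by 3; eliminate column x2 from the other rows.
Second iteration: most negative z-row entry is -14/3 in column x3, so x3 enters.
Ratio test on column x3 — row 1: (19/3)/(8/3) = 19/8; row 2: (13/3)/(2/3) = 13/2; row 3: entry -2/3 ≤ 0; row 4: 23/2 = 23/2. Minimum is 19/8 at row 1 (s_1 leaves); pivot element 8/3.
Divide row 1 by 8/3; eliminate column x3 from the other rows.
After both pivots, the entry at constraint row 3, column RHS is 61/4.

61/4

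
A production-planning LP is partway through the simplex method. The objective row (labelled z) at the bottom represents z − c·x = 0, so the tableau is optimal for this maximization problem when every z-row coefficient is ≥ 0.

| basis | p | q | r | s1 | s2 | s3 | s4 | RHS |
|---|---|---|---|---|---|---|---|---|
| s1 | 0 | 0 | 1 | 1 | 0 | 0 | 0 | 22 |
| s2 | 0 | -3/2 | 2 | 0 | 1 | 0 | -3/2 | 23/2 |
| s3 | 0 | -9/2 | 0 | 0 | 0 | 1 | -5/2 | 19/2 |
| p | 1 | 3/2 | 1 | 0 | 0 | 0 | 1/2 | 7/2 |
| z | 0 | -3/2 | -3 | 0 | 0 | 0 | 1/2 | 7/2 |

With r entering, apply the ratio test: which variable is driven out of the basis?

p

Column r entries and ratios — s1: 22/1 = 22; s2: (23/2)/2 = 23/4; s3: 0 ≤ 0, skip; p: (7/2)/1 = 7/2.
Smallest ratio is 7/2 in the row of p, so p leaves.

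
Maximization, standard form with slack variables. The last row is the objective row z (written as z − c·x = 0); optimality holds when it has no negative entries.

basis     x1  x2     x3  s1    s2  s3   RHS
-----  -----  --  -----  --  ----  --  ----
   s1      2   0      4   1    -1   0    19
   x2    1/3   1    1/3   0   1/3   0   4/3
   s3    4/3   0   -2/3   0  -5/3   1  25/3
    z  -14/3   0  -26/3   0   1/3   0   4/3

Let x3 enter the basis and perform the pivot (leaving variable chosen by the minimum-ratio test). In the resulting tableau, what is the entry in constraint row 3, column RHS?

11

Ratio test on column x3 — row 1: 19/4 = 19/4; row 2: (4/3)/(1/3) = 4; row 3: entry -2/3 ≤ 0. Minimum is 4 at row 2 (x2 leaves); pivot element 1/3.
Divide row 2 by 1/3; eliminate column x3 from the other rows.
Row 3 update in column RHS: 25/3 − (-2/3)·4 = 11.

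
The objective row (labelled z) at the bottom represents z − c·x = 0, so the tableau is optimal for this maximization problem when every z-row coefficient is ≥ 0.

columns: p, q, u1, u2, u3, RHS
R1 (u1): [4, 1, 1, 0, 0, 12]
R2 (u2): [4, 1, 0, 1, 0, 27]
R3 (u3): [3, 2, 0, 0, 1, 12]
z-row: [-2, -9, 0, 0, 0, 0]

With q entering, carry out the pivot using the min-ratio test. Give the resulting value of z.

Ratio test on column q — row 1: 12/1 = 12; row 2: 27/1 = 27; row 3: 12/2 = 6. Minimum is 6 at row 3 (u3 leaves); pivot element 2.
Pivot on row 3; the z-row RHS becomes 0 − (-9)·6 = 54.

54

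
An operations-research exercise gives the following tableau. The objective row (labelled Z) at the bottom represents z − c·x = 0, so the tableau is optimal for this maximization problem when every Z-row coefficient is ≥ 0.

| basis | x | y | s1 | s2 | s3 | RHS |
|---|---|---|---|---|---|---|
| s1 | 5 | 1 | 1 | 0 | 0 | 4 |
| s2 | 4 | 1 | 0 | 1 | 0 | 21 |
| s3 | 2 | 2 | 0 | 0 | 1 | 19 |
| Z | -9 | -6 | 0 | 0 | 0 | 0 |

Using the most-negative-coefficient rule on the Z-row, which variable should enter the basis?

Negative Z-row entries: x: -9, y: -6.
The most negative is -9 in column x, so x enters.

x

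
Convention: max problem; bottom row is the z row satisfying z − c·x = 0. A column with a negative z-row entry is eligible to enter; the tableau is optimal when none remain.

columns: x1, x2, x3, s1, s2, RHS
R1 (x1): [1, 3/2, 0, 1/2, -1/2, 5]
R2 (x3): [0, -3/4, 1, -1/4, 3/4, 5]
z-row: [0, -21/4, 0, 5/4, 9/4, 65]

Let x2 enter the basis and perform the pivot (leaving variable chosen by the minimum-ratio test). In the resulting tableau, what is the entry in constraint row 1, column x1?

2/3

Ratio test on column x2 — row 1: 5/(3/2) = 10/3; row 2: entry -3/4 ≤ 0. Minimum is 10/3 at row 1 (x1 leaves); pivot element 3/2.
Divide row 1 by 3/2; eliminate column x2 from the other rows.
In the new row 1, the x1 entry is the old entry divided by the pivot: 1/(3/2) = 2/3.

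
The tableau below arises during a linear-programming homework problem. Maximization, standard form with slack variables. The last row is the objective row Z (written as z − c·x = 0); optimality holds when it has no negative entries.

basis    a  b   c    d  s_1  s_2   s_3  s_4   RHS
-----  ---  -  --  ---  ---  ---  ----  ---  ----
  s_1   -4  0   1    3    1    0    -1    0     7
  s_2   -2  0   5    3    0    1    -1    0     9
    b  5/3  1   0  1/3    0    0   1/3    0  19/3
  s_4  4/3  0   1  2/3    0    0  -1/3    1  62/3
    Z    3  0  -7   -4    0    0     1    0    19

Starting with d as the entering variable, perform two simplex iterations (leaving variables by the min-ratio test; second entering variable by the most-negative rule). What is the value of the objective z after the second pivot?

187/6

Ratio test on column d — row 1: 7/3 = 7/3; row 2: 9/3 = 3; row 3: (19/3)/(1/3) = 19; row 4: (62/3)/(2/3) = 31. Minimum is 7/3 at row 1 (s_1 leaves); pivot element 3.
Pivot on row 1; the Z-row RHS becomes 19 − (-4)·(7/3) = 85/3.
Next entering variable (most negative Z-row entry -17/3): c.
Ratio test on column c — row 1: (7/3)/(1/3) = 7; row 2: 2/4 = 1/2; row 3: entry -1/9 ≤ 0; row 4: (172/9)/(7/9) = 172/7. Minimum is 1/2 at row 2 (s_2 leaves); pivot element 4.
After the second pivot the Z-row RHS is 85/3 − (-17/3)·(1/2) = 187/6.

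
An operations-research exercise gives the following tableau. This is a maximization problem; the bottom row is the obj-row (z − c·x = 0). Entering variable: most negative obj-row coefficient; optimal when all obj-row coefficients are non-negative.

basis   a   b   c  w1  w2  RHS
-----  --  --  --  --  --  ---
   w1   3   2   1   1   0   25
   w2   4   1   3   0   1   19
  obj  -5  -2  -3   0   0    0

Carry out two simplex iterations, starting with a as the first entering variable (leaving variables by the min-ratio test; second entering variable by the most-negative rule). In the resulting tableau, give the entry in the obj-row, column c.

0

Ratio test on column a — row 1: 25/3 = 25/3; row 2: 19/4 = 19/4. Minimum is 19/4 at row 2 (w2 leaves); pivot element 4.
Divide row 2 by 4; eliminate column a from the other rows.
Second iteration: most negative obj-row entry is -3/4 in column b, so b enters.
Ratio test on column b — row 1: (43/4)/(5/4) = 43/5; row 2: (19/4)/(1/4) = 19. Minimum is 43/5 at row 1 (w1 leaves); pivot element 5/4.
Divide row 1 by 5/4; eliminate column b from the other rows.
After both pivots, the entry at the obj-row, column c is 0.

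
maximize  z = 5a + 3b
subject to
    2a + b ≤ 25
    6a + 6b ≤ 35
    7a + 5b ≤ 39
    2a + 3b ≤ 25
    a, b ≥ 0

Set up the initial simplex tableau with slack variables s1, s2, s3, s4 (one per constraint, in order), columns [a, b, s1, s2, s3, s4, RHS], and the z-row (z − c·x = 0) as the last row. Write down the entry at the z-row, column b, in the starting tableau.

The z-row carries the negated objective coefficients: the b entry is -3.

-3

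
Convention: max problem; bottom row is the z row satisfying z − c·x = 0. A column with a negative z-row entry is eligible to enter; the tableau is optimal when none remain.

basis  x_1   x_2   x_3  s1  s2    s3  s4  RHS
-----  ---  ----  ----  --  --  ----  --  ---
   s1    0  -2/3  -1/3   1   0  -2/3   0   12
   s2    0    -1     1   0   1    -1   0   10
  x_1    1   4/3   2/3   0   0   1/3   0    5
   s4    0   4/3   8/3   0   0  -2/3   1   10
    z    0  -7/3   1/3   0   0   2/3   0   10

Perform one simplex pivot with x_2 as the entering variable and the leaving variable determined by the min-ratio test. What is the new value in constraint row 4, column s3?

-1

Ratio test on column x_2 — row 1: entry -2/3 ≤ 0; row 2: entry -1 ≤ 0; row 3: 5/(4/3) = 15/4; row 4: 10/(4/3) = 15/2. Minimum is 15/4 at row 3 (x_1 leaves); pivot element 4/3.
Divide row 3 by 4/3; eliminate column x_2 from the other rows.
Row 4 update in column s3: -2/3 − (4/3)·(1/4) = -1.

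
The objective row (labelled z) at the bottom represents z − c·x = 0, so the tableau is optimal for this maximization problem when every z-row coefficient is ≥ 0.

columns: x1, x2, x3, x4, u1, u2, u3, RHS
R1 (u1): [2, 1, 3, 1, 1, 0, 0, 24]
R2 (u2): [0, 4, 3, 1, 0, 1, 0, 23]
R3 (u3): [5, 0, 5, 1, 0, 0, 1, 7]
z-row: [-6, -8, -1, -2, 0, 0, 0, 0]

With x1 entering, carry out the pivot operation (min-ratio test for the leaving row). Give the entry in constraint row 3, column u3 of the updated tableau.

Ratio test on column x1 — row 1: 24/2 = 12; row 2: entry 0 ≤ 0; row 3: 7/5 = 7/5. Minimum is 7/5 at row 3 (u3 leaves); pivot element 5.
Divide row 3 by 5; eliminate column x1 from the other rows.
In the new row 3, the u3 entry is the old entry divided by the pivot: 1/5 = 1/5.

1/5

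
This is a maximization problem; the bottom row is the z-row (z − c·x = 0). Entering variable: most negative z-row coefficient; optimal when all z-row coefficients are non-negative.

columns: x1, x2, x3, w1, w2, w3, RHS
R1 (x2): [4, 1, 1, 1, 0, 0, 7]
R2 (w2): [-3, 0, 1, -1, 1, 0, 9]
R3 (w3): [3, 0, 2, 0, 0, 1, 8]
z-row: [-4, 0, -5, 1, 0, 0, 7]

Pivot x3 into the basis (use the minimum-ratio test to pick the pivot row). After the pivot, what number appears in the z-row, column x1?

Ratio test on column x3 — row 1: 7/1 = 7; row 2: 9/1 = 9; row 3: 8/2 = 4. Minimum is 4 at row 3 (w3 leaves); pivot element 2.
Divide row 3 by 2; eliminate column x3 from the other rows.
z-row update in column x1: -4 − (-5)·(3/2) = 7/2.

7/2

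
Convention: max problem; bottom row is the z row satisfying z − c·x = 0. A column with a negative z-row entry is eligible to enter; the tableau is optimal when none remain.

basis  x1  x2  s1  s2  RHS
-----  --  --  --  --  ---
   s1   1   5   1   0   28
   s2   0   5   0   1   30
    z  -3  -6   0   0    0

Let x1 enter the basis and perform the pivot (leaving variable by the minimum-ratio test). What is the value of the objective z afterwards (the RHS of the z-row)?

84

Ratio test on column x1 — row 1: 28/1 = 28; row 2: entry 0 ≤ 0. Minimum is 28 at row 1 (s1 leaves); pivot element 1.
Pivot on row 1; the z-row RHS becomes 0 − (-3)·28 = 84.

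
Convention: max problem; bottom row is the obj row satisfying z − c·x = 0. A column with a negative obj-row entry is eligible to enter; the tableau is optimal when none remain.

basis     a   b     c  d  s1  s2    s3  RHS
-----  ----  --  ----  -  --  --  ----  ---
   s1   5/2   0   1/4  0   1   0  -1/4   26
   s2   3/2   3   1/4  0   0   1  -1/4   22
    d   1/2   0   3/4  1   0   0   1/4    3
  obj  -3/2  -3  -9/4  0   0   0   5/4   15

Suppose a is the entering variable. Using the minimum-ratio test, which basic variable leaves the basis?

d

Column a entries and ratios — s1: 26/(5/2) = 52/5; s2: 22/(3/2) = 44/3; d: 3/(1/2) = 6.
Smallest ratio is 6 in the row of d, so d leaves.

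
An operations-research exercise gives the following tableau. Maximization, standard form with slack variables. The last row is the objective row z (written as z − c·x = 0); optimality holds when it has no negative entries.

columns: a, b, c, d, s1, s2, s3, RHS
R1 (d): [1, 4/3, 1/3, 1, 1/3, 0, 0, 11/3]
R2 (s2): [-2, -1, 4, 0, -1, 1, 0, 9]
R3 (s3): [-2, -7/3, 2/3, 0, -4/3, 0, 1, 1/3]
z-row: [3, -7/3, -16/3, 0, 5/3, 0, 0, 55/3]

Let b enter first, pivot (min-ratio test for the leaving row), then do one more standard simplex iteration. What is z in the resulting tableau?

644/17

Ratio test on column b — row 1: (11/3)/(4/3) = 11/4; row 2: entry -1 ≤ 0; row 3: entry -7/3 ≤ 0. Minimum is 11/4 at row 1 (d leaves); pivot element 4/3.
Pivot on row 1; the z-row RHS becomes 55/3 − (-7/3)·(11/4) = 99/4.
Next entering variable (most negative z-row entry -19/4): c.
Ratio test on column c — row 1: (11/4)/(1/4) = 11; row 2: (47/4)/(17/4) = 47/17; row 3: (27/4)/(5/4) = 27/5. Minimum is 47/17 at row 2 (s2 leaves); pivot element 17/4.
After the second pivot the z-row RHS is 99/4 − (-19/4)·(47/17) = 644/17.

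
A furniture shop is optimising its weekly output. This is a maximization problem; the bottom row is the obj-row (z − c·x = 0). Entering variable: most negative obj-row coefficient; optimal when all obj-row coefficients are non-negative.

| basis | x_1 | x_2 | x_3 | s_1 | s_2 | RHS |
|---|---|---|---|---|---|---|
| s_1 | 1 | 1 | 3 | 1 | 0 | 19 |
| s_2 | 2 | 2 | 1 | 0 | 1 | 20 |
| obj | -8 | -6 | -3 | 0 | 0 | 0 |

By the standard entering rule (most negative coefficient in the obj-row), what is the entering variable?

x_1

Negative obj-row entries: x_1: -8, x_2: -6, x_3: -3.
The most negative is -8 in column x_1, so x_1 enters.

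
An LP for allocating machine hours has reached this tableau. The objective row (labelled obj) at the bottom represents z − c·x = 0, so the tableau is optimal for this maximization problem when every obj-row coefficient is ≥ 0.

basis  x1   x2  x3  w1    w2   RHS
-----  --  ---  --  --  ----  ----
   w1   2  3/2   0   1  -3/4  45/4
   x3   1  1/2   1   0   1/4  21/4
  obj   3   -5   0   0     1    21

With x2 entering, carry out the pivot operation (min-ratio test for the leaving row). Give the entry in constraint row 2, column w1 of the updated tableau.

-1/3

Ratio test on column x2 — row 1: (45/4)/(3/2) = 15/2; row 2: (21/4)/(1/2) = 21/2. Minimum is 15/2 at row 1 (w1 leaves); pivot element 3/2.
Divide row 1 by 3/2; eliminate column x2 from the other rows.
Row 2 update in column w1: 0 − (1/2)·(2/3) = -1/3.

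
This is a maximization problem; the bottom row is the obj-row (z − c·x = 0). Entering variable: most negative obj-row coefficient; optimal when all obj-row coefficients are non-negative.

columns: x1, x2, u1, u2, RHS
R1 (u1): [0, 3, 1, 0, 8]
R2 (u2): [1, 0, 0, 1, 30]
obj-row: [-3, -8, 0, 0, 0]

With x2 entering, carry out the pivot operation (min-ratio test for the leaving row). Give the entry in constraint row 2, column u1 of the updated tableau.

0

Ratio test on column x2 — row 1: 8/3 = 8/3; row 2: entry 0 ≤ 0. Minimum is 8/3 at row 1 (u1 leaves); pivot element 3.
Divide row 1 by 3; eliminate column x2 from the other rows.
Row 2 update in column u1: 0 − 0·(1/3) = 0.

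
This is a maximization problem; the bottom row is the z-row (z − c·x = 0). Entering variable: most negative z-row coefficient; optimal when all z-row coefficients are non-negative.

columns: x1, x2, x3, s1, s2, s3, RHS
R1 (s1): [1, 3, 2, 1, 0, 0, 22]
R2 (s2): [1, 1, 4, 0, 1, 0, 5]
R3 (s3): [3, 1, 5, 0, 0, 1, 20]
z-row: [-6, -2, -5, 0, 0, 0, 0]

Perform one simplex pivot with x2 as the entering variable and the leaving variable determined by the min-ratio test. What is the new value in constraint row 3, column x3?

Ratio test on column x2 — row 1: 22/3 = 22/3; row 2: 5/1 = 5; row 3: 20/1 = 20. Minimum is 5 at row 2 (s2 leaves); pivot element 1.
Divide row 2 by 1; eliminate column x2 from the other rows.
Row 3 update in column x3: 5 − 1·4 = 1.

1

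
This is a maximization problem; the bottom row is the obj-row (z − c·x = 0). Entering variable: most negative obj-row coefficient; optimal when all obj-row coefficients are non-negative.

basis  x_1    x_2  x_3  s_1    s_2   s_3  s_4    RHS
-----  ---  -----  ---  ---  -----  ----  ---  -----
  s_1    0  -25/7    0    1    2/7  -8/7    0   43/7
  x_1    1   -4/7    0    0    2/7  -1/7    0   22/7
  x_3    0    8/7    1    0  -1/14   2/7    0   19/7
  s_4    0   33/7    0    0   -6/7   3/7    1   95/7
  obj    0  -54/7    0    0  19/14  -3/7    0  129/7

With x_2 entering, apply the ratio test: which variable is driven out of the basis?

Column x_2 entries and ratios — s_1: -25/7 ≤ 0, skip; x_1: -4/7 ≤ 0, skip; x_3: (19/7)/(8/7) = 19/8; s_4: (95/7)/(33/7) = 95/33.
Smallest ratio is 19/8 in the row of x_3, so x_3 leaves.

x_3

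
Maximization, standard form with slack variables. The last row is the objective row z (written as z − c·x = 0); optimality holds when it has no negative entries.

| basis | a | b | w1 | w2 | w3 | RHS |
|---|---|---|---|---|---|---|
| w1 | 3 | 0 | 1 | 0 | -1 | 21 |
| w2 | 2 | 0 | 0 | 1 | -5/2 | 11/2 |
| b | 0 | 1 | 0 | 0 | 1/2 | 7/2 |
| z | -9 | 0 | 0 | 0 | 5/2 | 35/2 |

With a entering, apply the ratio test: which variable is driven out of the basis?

Column a entries and ratios — w1: 21/3 = 7; w2: (11/2)/2 = 11/4; b: 0 ≤ 0, skip.
Smallest ratio is 11/4 in the row of w2, so w2 leaves.

w2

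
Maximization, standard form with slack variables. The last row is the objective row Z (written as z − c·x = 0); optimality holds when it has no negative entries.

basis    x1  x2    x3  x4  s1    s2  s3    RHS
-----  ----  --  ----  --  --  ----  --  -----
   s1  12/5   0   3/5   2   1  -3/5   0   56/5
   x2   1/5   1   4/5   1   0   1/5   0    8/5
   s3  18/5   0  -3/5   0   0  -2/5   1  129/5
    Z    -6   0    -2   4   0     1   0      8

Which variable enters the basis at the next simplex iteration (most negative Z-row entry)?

x1

Negative Z-row entries: x1: -6, x3: -2.
The most negative is -6 in column x1, so x1 enters.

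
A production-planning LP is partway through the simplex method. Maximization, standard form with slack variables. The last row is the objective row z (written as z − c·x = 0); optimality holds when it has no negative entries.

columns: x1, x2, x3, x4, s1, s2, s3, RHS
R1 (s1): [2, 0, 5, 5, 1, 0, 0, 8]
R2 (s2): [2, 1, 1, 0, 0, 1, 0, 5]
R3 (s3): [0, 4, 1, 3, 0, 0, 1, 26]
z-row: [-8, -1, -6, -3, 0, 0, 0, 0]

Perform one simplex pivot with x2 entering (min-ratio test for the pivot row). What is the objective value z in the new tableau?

Ratio test on column x2 — row 1: entry 0 ≤ 0; row 2: 5/1 = 5; row 3: 26/4 = 13/2. Minimum is 5 at row 2 (s2 leaves); pivot element 1.
Pivot on row 2; the z-row RHS becomes 0 − (-1)·5 = 5.

5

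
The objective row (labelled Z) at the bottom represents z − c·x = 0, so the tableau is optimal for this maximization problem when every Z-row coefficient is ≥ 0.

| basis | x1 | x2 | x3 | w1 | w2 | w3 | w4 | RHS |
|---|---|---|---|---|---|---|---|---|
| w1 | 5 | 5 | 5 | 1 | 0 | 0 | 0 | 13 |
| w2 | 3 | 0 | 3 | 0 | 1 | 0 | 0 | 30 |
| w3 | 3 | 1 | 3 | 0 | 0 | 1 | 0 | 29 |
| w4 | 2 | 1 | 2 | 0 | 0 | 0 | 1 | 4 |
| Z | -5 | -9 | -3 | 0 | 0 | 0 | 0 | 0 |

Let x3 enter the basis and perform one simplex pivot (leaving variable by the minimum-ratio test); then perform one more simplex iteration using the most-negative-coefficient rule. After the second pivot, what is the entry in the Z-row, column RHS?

15

Ratio test on column x3 — row 1: 13/5 = 13/5; row 2: 30/3 = 10; row 3: 29/3 = 29/3; row 4: 4/2 = 2. Minimum is 2 at row 4 (w4 leaves); pivot element 2.
Divide row 4 by 2; eliminate column x3 from the other rows.
Second iteration: most negative Z-row entry is -15/2 in column x2, so x2 enters.
Ratio test on column x2 — row 1: 3/(5/2) = 6/5; row 2: entry -3/2 ≤ 0; row 3: entry -1/2 ≤ 0; row 4: 2/(1/2) = 4. Minimum is 6/5 at row 1 (w1 leaves); pivot element 5/2.
Divide row 1 by 5/2; eliminate column x2 from the other rows.
After both pivots, the entry at the Z-row, column RHS is 15.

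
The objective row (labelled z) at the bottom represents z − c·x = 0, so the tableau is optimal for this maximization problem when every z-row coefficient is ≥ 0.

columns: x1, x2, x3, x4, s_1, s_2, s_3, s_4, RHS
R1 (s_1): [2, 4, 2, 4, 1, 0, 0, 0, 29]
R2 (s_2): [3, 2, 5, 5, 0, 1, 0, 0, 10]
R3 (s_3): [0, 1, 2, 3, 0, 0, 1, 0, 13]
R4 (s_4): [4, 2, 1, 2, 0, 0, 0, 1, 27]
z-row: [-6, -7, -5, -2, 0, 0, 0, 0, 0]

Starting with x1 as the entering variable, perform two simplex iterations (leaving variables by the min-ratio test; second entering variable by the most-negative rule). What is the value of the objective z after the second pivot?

35

Ratio test on column x1 — row 1: 29/2 = 29/2; row 2: 10/3 = 10/3; row 3: entry 0 ≤ 0; row 4: 27/4 = 27/4. Minimum is 10/3 at row 2 (s_2 leaves); pivot element 3.
Pivot on row 2; the z-row RHS becomes 0 − (-6)·(10/3) = 20.
Next entering variable (most negative z-row entry -3): x2.
Ratio test on column x2 — row 1: (67/3)/(8/3) = 67/8; row 2: (10/3)/(2/3) = 5; row 3: 13/1 = 13; row 4: entry -2/3 ≤ 0. Minimum is 5 at row 2 (x1 leaves); pivot element 2/3.
After the second pivot the z-row RHS is 20 − (-3)·5 = 35.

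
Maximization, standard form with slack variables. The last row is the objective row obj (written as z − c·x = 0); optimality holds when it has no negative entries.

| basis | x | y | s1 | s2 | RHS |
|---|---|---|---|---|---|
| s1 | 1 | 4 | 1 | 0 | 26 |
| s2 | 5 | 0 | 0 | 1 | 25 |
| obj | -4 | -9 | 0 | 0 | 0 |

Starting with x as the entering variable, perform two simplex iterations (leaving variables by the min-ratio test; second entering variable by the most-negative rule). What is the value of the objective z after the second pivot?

Ratio test on column x — row 1: 26/1 = 26; row 2: 25/5 = 5. Minimum is 5 at row 2 (s2 leaves); pivot element 5.
Pivot on row 2; the obj-row RHS becomes 0 − (-4)·5 = 20.
Next entering variable (most negative obj-row entry -9): y.
Ratio test on column y — row 1: 21/4 = 21/4; row 2: entry 0 ≤ 0. Minimum is 21/4 at row 1 (s1 leaves); pivot element 4.
After the second pivot the obj-row RHS is 20 − (-9)·(21/4) = 269/4.

269/4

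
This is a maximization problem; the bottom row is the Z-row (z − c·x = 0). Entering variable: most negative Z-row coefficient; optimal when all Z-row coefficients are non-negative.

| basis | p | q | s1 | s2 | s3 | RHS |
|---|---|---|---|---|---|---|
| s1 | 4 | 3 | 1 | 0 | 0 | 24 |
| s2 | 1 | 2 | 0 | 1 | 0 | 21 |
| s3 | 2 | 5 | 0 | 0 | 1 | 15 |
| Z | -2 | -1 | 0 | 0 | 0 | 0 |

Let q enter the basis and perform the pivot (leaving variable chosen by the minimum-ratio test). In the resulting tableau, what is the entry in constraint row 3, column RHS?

3

Ratio test on column q — row 1: 24/3 = 8; row 2: 21/2 = 21/2; row 3: 15/5 = 3. Minimum is 3 at row 3 (s3 leaves); pivot element 5.
Divide row 3 by 5; eliminate column q from the other rows.
In the new row 3, the RHS entry is the old entry divided by the pivot: 15/5 = 3.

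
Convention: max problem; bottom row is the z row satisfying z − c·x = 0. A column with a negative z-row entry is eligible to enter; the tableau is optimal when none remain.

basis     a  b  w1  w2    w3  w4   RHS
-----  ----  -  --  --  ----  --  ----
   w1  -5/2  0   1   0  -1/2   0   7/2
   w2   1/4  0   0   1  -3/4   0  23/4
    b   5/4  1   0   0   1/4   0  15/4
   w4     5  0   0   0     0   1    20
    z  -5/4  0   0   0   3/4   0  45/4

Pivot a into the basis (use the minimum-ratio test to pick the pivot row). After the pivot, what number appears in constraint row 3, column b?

Ratio test on column a — row 1: entry -5/2 ≤ 0; row 2: (23/4)/(1/4) = 23; row 3: (15/4)/(5/4) = 3; row 4: 20/5 = 4. Minimum is 3 at row 3 (b leaves); pivot element 5/4.
Divide row 3 by 5/4; eliminate column a from the other rows.
In the new row 3, the b entry is the old entry divided by the pivot: 1/(5/4) = 4/5.

4/5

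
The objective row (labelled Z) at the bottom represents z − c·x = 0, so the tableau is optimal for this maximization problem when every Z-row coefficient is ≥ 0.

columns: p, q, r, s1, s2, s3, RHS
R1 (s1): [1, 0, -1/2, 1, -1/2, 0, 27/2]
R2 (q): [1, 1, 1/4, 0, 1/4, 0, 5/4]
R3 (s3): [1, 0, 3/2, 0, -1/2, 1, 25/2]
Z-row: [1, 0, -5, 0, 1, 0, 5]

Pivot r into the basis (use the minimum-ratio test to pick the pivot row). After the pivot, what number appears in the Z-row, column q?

Ratio test on column r — row 1: entry -1/2 ≤ 0; row 2: (5/4)/(1/4) = 5; row 3: (25/2)/(3/2) = 25/3. Minimum is 5 at row 2 (q leaves); pivot element 1/4.
Divide row 2 by 1/4; eliminate column r from the other rows.
Z-row update in column q: 0 − (-5)·4 = 20.

20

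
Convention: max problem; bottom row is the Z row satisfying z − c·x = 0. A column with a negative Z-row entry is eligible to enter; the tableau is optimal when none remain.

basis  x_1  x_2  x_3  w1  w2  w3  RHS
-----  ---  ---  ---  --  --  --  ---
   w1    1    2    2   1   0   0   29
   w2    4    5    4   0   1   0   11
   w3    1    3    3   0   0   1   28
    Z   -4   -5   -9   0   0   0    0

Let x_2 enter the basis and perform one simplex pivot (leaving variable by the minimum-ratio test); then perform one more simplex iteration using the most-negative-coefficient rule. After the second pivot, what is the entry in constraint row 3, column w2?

Ratio test on column x_2 — row 1: 29/2 = 29/2; row 2: 11/5 = 11/5; row 3: 28/3 = 28/3. Minimum is 11/5 at row 2 (w2 leaves); pivot element 5.
Divide row 2 by 5; eliminate column x_2 from the other rows.
Second iteration: most negative Z-row entry is -5 in column x_3, so x_3 enters.
Ratio test on column x_3 — row 1: (123/5)/(2/5) = 123/2; row 2: (11/5)/(4/5) = 11/4; row 3: (107/5)/(3/5) = 107/3. Minimum is 11/4 at row 2 (x_2 leaves); pivot element 4/5.
Divide row 2 by 4/5; eliminate column x_3 from the other rows.
After both pivots, the entry at constraint row 3, column w2 is -3/4.

-3/4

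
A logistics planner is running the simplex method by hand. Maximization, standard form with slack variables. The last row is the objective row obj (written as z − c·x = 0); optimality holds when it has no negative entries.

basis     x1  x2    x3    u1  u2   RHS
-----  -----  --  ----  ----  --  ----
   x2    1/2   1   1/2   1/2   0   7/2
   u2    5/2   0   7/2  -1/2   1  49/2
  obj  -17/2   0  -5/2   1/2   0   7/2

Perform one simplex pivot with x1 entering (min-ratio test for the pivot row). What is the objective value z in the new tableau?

63

Ratio test on column x1 — row 1: (7/2)/(1/2) = 7; row 2: (49/2)/(5/2) = 49/5. Minimum is 7 at row 1 (x2 leaves); pivot element 1/2.
Pivot on row 1; the obj-row RHS becomes 7/2 − (-17/2)·7 = 63.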